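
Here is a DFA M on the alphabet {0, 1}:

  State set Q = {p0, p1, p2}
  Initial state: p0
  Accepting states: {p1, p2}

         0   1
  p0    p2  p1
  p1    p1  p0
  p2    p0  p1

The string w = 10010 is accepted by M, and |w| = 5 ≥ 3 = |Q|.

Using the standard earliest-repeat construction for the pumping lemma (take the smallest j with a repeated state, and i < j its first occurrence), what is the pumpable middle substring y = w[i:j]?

0

State sequence: p0 -1-> p1 -0-> p1 -0-> p1 -1-> p0 -0-> p2
First repeat at step 2: p1 was already visited.

So i = 1, j = 2, giving x = w[0:1] = 1, y = w[1:2] = 0, z = w[2:5] = 010.
Check: |xy| = 2 ≤ 3 and |y| = 1 ≥ 1. Reading y takes M from p1 back to p1, so every xyⁱz is accepted.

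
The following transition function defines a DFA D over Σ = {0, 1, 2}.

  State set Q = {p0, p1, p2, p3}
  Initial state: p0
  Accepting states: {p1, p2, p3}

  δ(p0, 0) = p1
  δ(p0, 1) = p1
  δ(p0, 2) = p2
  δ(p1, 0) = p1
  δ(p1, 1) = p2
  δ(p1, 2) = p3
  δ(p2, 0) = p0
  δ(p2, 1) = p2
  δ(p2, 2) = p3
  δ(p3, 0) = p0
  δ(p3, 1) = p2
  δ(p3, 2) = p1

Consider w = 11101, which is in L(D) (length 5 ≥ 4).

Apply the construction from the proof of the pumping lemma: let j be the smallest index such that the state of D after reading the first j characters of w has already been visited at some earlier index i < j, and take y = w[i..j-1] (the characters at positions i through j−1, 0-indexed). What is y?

State sequence: p0 -1-> p1 -1-> p2 -1-> p2 -0-> p0 -1-> p1
First repeat at step 3: p2 was already visited.

So i = 2, j = 3, giving x = w[0:2] = 11, y = w[2:3] = 1, z = w[3:5] = 01.
Check: |xy| = 3 ≤ 4 and |y| = 1 ≥ 1. Reading y takes D from p2 back to p2, so every xyⁱz is accepted.
The DFA has 4 states, so the proof of the pumping lemma guarantees a repeated state among the first 4+1 visited; the segment between the two visits is the pumpable y.

1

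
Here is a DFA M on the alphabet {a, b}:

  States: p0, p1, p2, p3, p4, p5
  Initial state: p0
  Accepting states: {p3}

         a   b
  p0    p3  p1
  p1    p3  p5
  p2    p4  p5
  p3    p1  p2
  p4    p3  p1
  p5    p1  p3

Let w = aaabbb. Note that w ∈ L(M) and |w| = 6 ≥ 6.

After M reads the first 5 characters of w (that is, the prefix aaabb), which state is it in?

p5

Run of M on the first 5 characters of w = a a a b b:
  step 0: p0  (start)
  step 1: p3  (read a: p0→p3)
  step 2: p1  (read a: p3→p1)
  step 3: p3  (read a: p1→p3)
  step 4: p2  (read b: p3→p2)
  step 5: p5  (read b: p2→p5)

After reading 5 characters, M is in state p5.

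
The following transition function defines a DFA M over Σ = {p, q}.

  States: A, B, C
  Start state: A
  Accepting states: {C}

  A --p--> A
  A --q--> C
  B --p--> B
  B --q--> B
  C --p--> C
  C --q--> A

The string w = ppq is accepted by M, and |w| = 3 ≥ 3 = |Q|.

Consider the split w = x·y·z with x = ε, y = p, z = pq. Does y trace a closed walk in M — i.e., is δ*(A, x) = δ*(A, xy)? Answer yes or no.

State sequence: A -p-> A

After x (step 0): A. After xy (step 1): A.
They match, so y = p drives M around a cycle from A back to itself; pumping y any number of times keeps M in A before reading z, and xyⁱz ∈ L(M) for every i ≥ 0.

yes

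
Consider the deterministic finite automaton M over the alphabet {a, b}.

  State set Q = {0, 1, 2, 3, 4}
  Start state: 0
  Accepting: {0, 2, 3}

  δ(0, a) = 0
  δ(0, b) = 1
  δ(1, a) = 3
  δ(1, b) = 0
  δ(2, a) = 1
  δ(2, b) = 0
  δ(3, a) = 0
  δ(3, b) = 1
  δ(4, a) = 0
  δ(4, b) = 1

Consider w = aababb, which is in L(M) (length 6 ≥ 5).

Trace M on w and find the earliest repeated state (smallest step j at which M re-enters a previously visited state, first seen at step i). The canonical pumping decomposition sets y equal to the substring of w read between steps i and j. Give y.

State sequence: 0 -a-> 0 -a-> 0 -b-> 1 -a-> 3 -b-> 1 -b-> 0
First repeat at step 1: 0 was already visited.

So i = 0, j = 1, giving x = w[0:0] = ε, y = w[0:1] = a, z = w[1:6] = ababb.
Check: |xy| = 1 ≤ 5 and |y| = 1 ≥ 1. Reading y takes M from 0 back to 0, so every xyⁱz is accepted.

a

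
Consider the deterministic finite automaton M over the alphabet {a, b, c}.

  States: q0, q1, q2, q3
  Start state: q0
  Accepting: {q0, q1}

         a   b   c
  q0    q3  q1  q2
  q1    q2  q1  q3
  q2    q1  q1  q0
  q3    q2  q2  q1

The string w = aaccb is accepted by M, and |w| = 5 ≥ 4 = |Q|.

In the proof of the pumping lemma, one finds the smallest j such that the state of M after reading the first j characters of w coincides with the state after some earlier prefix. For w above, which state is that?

q0

State sequence: q0 -a-> q3 -a-> q2 -c-> q0 -c-> q2 -b-> q1
First repeat at step 3: q0 was already visited.

The earliest repeat is at step j = 3: M is in q0, which it already visited at step i = 0.
With |Q| = 4, pigeonhole forces a state repeat no later than step 4; the substring read between the first and second visits to that state can be pumped.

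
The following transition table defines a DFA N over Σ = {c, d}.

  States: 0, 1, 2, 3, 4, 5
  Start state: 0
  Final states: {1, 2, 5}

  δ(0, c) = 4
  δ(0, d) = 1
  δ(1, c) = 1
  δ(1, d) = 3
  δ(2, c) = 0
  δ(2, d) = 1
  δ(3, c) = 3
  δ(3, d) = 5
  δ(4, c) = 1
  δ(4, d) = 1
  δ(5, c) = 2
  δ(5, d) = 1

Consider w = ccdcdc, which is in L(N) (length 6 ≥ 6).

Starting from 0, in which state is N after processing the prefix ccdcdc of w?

State sequence: 0 -c-> 4 -c-> 1 -d-> 3 -c-> 3 -d-> 5 -c-> 2

After reading 6 characters, N is in state 2.
(This kind of state-tracing is the core of the pumping-lemma construction: with 6 states, pigeonhole forces a repeat within the first 6 steps.)

2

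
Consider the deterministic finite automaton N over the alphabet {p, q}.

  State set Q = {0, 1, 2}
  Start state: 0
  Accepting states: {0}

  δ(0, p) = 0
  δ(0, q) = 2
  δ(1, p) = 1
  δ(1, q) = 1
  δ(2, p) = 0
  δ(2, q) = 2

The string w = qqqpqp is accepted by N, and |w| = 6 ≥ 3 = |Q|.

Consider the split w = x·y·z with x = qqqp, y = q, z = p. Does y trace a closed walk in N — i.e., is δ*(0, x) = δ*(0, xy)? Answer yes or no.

State sequence: 0 -q-> 2 -q-> 2 -q-> 2 -p-> 0 -q-> 2

After x (step 4): 0. After xy (step 5): 2.
They differ (0 ≠ 2), so y is not a cycle from the state after x; this split is not the one the pumping-lemma construction produces, and pumping y need not keep the string in L(N).

no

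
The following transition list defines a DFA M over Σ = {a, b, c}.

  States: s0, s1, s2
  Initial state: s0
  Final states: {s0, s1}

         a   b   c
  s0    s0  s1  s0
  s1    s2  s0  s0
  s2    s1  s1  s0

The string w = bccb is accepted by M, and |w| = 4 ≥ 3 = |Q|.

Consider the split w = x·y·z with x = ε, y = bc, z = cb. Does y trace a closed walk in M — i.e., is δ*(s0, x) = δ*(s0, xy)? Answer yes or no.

State sequence: s0 -b-> s1 -c-> s0

After x (step 0): s0. After xy (step 2): s0.
They match, so y = bc drives M around a cycle from s0 back to itself; pumping y any number of times keeps M in s0 before reading z, and xyⁱz ∈ L(M) for every i ≥ 0.

yes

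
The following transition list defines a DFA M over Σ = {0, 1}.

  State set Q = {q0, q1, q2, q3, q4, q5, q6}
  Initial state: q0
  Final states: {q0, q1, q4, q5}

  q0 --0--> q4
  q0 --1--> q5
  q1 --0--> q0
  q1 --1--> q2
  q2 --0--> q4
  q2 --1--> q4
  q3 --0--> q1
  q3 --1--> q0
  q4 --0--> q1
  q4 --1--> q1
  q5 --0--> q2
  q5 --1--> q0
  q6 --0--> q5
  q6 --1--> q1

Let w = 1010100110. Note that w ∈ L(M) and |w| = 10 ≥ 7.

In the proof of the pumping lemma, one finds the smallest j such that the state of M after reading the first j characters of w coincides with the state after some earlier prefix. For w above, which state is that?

Run of M on w = 1 0 1 0 1 0 0 1 1 0:
  step 0: q0  (start)
  step 1: q5  (read 1: q0→q5)
  step 2: q2  (read 0: q5→q2)
  step 3: q4  (read 1: q2→q4)
  step 4: q1  (read 0: q4→q1)
  step 5: q2  (read 1: q1→q2)   ← first repeat (q2 seen earlier)
  step 6: q4  (read 0: q2→q4)
  step 7: q1  (read 0: q4→q1)
  step 8: q2  (read 1: q1→q2)
  step 9: q4  (read 1: q2→q4)
  step 10: q1  (read 0: q4→q1)

The earliest repeat is at step j = 5: M is in q2, which it already visited at step i = 2.

q2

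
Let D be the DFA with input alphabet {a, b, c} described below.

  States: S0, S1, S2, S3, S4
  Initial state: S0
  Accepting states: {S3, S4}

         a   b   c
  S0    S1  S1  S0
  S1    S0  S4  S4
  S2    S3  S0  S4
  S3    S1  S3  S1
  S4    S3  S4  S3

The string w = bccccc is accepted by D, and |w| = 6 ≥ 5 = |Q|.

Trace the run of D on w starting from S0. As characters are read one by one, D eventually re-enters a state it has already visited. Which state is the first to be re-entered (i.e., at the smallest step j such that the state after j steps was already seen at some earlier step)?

S1

Run of D on w = b c c c c c:
  step 0: S0  (start)
  step 1: S1  (read b: S0→S1)
  step 2: S4  (read c: S1→S4)
  step 3: S3  (read c: S4→S3)
  step 4: S1  (read c: S3→S1)   ← first repeat (S1 seen earlier)
  step 5: S4  (read c: S1→S4)
  step 6: S3  (read c: S4→S3)

The earliest repeat is at step j = 4: D is in S1, which it already visited at step i = 1.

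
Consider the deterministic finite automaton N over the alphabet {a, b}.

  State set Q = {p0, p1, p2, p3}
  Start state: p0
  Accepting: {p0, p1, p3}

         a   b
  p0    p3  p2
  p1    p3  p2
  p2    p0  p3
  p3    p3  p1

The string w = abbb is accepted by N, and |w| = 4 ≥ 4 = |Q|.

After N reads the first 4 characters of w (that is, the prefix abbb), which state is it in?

Run of N on the first 4 characters of w = a b b b:
  step 0: p0  (start)
  step 1: p3  (read a: p0→p3)
  step 2: p1  (read b: p3→p1)
  step 3: p2  (read b: p1→p2)
  step 4: p3  (read b: p2→p3)

After reading 4 characters, N is in state p3.

p3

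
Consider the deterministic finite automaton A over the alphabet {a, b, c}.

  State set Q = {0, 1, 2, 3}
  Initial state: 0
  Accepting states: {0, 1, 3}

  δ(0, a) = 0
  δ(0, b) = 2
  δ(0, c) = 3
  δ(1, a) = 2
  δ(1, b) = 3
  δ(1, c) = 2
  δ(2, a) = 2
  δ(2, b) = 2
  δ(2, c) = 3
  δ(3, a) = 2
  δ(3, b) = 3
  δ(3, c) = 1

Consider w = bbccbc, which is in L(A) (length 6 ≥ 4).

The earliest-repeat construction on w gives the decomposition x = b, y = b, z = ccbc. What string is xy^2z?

xy^2z = b·b·b·ccbc = bbbccbc.
Reading y = b takes A from 2 back to 2, so after x·y·y the machine is still in 2, and z then leads to the accepting state 1. Hence bbbccbc ∈ L(A).

bbbccbc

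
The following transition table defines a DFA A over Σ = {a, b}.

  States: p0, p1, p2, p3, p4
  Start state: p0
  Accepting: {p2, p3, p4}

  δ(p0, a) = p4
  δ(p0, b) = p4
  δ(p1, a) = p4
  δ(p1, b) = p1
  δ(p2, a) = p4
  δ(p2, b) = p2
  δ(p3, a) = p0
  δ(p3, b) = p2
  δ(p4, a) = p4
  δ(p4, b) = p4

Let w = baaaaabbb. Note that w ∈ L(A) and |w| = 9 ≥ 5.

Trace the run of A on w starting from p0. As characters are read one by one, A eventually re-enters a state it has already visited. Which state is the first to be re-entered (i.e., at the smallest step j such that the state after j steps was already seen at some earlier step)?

Run of A on w = b a a a a a b b b:
  step 0: p0  (start)
  step 1: p4  (read b: p0→p4)
  step 2: p4  (read a: p4→p4)   ← first repeat (p4 seen earlier)
  step 3: p4  (read a: p4→p4)
  step 4: p4  (read a: p4→p4)
  step 5: p4  (read a: p4→p4)
  step 6: p4  (read a: p4→p4)
  step 7: p4  (read b: p4→p4)
  step 8: p4  (read b: p4→p4)
  step 9: p4  (read b: p4→p4)

The earliest repeat is at step j = 2: A is in p4, which it already visited at step i = 1.
With |Q| = 5, pigeonhole forces a state repeat no later than step 5; the substring read between the first and second visits to that state can be pumped.

p4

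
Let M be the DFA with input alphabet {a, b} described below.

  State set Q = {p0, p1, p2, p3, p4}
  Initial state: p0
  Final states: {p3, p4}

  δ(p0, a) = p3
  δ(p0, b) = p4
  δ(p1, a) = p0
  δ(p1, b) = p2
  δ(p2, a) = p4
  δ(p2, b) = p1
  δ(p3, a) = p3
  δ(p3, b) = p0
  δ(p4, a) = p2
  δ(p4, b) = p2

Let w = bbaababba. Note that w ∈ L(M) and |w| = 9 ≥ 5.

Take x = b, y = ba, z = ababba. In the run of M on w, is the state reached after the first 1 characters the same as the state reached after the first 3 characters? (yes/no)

yes

State sequence: p0 -b-> p4 -b-> p2 -a-> p4

After x (step 1): p4. After xy (step 3): p4.
They match, so y = ba drives M around a cycle from p4 back to itself; pumping y any number of times keeps M in p4 before reading z, and xyⁱz ∈ L(M) for every i ≥ 0.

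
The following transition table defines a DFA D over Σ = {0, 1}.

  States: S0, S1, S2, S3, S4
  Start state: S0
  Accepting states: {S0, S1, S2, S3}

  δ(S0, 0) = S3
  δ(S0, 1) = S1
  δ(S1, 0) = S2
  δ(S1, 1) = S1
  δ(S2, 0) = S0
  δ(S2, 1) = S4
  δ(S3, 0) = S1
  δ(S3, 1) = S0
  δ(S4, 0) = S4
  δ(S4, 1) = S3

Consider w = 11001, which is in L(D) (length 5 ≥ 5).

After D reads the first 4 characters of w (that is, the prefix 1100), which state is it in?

State sequence: S0 -1-> S1 -1-> S1 -0-> S2 -0-> S0

After reading 4 characters, D is in state S0.

S0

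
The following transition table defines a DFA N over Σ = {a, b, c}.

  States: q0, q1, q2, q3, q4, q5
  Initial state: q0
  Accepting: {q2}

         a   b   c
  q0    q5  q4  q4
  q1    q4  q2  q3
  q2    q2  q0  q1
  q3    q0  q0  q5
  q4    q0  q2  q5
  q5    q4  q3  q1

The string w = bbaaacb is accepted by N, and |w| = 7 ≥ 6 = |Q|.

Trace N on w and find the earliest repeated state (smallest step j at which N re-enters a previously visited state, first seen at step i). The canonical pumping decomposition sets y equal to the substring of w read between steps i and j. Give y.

a

Run of N on w = b b a a a c b:
  step 0: q0  (start)
  step 1: q4  (read b: q0→q4)
  step 2: q2  (read b: q4→q2)
  step 3: q2  (read a: q2→q2)   ← first repeat (q2 seen earlier)
  step 4: q2  (read a: q2→q2)
  step 5: q2  (read a: q2→q2)
  step 6: q1  (read c: q2→q1)
  step 7: q2  (read b: q1→q2)

So i = 2, j = 3, giving x = w[0:2] = bb, y = w[2:3] = a, z = w[3:7] = aacb.
Check: |xy| = 3 ≤ 6 and |y| = 1 ≥ 1. Reading y takes N from q2 back to q2, so every xyⁱz is accepted.
With |Q| = 6, pigeonhole forces a state repeat no later than step 6; the substring read between the first and second visits to that state can be pumped.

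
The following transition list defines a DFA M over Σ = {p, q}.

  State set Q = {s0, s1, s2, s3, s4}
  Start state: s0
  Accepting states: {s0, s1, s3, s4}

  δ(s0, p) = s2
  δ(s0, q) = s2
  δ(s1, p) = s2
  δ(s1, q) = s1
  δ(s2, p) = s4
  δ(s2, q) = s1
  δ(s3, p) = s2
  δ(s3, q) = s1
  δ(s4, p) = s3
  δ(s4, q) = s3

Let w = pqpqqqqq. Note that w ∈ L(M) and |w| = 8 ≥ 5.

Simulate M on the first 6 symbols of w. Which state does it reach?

Run of M on the first 6 characters of w = p q p q q q:
  step 0: s0  (start)
  step 1: s2  (read p: s0→s2)
  step 2: s1  (read q: s2→s1)
  step 3: s2  (read p: s1→s2)
  step 4: s1  (read q: s2→s1)
  step 5: s1  (read q: s1→s1)
  step 6: s1  (read q: s1→s1)

After reading 6 characters, M is in state s1.

s1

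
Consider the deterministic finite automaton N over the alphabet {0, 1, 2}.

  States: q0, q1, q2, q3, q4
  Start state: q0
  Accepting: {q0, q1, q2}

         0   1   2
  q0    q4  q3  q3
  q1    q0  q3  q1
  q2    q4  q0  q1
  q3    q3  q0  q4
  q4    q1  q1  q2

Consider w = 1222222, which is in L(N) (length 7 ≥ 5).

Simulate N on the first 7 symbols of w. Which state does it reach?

Run of N on the first 7 characters of w = 1 2 2 2 2 2 2:
  step 0: q0  (start)
  step 1: q3  (read 1: q0→q3)
  step 2: q4  (read 2: q3→q4)
  step 3: q2  (read 2: q4→q2)
  step 4: q1  (read 2: q2→q1)
  step 5: q1  (read 2: q1→q1)
  step 6: q1  (read 2: q1→q1)
  step 7: q1  (read 2: q1→q1)

After reading 7 characters, N is in state q1.

q1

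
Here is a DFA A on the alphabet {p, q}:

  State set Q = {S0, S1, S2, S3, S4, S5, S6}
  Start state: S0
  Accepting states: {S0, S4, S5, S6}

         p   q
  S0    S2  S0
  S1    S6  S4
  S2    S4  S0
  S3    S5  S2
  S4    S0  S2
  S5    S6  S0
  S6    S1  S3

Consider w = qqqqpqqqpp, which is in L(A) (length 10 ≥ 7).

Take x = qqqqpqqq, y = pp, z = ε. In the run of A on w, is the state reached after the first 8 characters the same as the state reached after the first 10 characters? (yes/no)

no

Run of A on the first 10 characters of w = q q q q p q q q p p:
  step 0: S0  (start)
  step 1: S0  (read q: S0→S0)
  step 2: S0  (read q: S0→S0)
  step 3: S0  (read q: S0→S0)
  step 4: S0  (read q: S0→S0)
  step 5: S2  (read p: S0→S2)
  step 6: S0  (read q: S2→S0)
  step 7: S0  (read q: S0→S0)
  step 8: S0  (read q: S0→S0)
  step 9: S2  (read p: S0→S2)
  step 10: S4  (read p: S2→S4)

After x (step 8): S0. After xy (step 10): S4.
They differ (S0 ≠ S4), so y is not a cycle from the state after x; this split is not the one the pumping-lemma construction produces, and pumping y need not keep the string in L(A).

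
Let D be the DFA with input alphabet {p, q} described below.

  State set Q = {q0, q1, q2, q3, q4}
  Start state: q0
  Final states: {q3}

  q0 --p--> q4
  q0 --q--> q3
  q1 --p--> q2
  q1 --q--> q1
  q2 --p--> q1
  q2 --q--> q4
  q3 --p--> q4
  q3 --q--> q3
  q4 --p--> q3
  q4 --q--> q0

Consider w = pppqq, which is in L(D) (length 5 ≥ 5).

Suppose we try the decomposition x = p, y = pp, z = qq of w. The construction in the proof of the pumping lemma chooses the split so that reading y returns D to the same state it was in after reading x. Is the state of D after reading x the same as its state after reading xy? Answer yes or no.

State sequence: q0 -p-> q4 -p-> q3 -p-> q4

After x (step 1): q4. After xy (step 3): q4.
They match, so y = pp drives D around a cycle from q4 back to itself; pumping y any number of times keeps D in q4 before reading z, and xyⁱz ∈ L(D) for every i ≥ 0.

yes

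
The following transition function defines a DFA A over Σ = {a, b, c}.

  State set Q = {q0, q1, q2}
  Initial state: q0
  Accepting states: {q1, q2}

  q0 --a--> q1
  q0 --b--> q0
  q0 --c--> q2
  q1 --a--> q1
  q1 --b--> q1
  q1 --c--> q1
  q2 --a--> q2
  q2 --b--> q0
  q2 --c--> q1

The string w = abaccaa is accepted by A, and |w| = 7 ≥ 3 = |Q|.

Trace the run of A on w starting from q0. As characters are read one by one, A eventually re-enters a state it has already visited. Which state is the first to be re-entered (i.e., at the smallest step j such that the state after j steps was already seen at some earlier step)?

q1

State sequence: q0 -a-> q1 -b-> q1 -a-> q1 -c-> q1 -c-> q1 -a-> q1 -a-> q1
First repeat at step 2: q1 was already visited.

The earliest repeat is at step j = 2: A is in q1, which it already visited at step i = 1.
The DFA has 3 states, so the proof of the pumping lemma guarantees a repeated state among the first 3+1 visited; the segment between the two visits is the pumpable y.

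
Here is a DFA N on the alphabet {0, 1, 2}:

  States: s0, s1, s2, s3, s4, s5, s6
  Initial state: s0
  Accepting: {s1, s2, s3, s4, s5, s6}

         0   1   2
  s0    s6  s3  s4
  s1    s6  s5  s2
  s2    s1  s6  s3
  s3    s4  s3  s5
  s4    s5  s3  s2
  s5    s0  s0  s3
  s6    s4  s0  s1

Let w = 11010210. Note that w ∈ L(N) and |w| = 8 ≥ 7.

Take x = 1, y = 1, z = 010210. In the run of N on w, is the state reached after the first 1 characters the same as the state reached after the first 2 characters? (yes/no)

yes

Run of N on the first 2 characters of w = 1 1:
  step 0: s0  (start)
  step 1: s3  (read 1: s0→s3)
  step 2: s3  (read 1: s3→s3)

After x (step 1): s3. After xy (step 2): s3.
They match, so y = 1 drives N around a cycle from s3 back to itself; pumping y any number of times keeps N in s3 before reading z, and xyⁱz ∈ L(N) for every i ≥ 0.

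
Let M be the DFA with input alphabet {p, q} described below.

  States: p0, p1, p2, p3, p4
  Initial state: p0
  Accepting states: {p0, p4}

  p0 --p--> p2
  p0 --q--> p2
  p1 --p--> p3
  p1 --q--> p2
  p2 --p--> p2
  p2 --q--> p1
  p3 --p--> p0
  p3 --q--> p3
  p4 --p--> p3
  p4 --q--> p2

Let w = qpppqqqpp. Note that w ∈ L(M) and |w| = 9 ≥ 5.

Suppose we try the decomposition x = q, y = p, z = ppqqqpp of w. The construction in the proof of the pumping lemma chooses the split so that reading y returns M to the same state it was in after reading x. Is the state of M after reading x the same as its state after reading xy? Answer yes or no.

yes

State sequence: p0 -q-> p2 -p-> p2

After x (step 1): p2. After xy (step 2): p2.
They match, so y = p drives M around a cycle from p2 back to itself; pumping y any number of times keeps M in p2 before reading z, and xyⁱz ∈ L(M) for every i ≥ 0.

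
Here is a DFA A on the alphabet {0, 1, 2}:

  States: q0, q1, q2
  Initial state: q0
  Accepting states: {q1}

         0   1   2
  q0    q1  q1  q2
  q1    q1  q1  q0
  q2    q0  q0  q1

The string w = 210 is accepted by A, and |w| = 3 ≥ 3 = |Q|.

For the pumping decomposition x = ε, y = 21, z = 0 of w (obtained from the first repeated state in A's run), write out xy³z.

2121210

xy^3z = ε·21·21·21·0 = 2121210.
Reading y = 21 takes A from q0 back to q0, so after x·y·y·y the machine is still in q0, and z then leads to the accepting state q1. Hence 2121210 ∈ L(A).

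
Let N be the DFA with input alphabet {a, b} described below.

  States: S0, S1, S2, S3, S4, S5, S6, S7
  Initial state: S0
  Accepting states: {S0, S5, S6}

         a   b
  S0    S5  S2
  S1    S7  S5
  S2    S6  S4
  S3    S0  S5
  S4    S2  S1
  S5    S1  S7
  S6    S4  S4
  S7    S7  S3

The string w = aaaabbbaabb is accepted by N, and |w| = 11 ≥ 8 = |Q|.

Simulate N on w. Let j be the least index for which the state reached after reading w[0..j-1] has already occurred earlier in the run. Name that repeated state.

S7

Run of N on w = a a a a b b b a a b b:
  step 0: S0  (start)
  step 1: S5  (read a: S0→S5)
  step 2: S1  (read a: S5→S1)
  step 3: S7  (read a: S1→S7)
  step 4: S7  (read a: S7→S7)   ← first repeat (S7 seen earlier)
  step 5: S3  (read b: S7→S3)
  step 6: S5  (read b: S3→S5)
  step 7: S7  (read b: S5→S7)
  step 8: S7  (read a: S7→S7)
  step 9: S7  (read a: S7→S7)
  step 10: S3  (read b: S7→S3)
  step 11: S5  (read b: S3→S5)

The earliest repeat is at step j = 4: N is in S7, which it already visited at step i = 3.
Pumping length from the standard proof: p = 8 (the number of states). The repeated state found above gives |xy| = j ≤ 8 and |y| = j − i ≥ 1.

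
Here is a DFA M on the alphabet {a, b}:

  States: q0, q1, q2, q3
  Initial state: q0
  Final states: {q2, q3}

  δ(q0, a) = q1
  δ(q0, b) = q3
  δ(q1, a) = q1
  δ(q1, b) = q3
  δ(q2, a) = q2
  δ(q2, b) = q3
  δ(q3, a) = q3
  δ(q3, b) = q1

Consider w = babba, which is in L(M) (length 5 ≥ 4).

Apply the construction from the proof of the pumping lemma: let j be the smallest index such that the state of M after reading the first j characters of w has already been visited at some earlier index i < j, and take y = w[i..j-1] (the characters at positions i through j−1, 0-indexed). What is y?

a

Run of M on w = b a b b a:
  step 0: q0  (start)
  step 1: q3  (read b: q0→q3)
  step 2: q3  (read a: q3→q3)   ← first repeat (q3 seen earlier)
  step 3: q1  (read b: q3→q1)
  step 4: q3  (read b: q1→q3)
  step 5: q3  (read a: q3→q3)

So i = 1, j = 2, giving x = w[0:1] = b, y = w[1:2] = a, z = w[2:5] = bba.
Check: |xy| = 2 ≤ 4 and |y| = 1 ≥ 1. Reading y takes M from q3 back to q3, so every xyⁱz is accepted.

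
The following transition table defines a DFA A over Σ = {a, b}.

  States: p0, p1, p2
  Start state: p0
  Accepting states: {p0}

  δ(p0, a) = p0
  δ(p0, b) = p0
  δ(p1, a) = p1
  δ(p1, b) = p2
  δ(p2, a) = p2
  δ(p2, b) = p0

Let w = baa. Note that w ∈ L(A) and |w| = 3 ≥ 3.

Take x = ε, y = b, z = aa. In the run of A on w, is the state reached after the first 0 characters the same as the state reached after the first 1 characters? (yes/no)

yes

Run of A on the first 1 characters of w = b:
  step 0: p0  (start)
  step 1: p0  (read b: p0→p0)

After x (step 0): p0. After xy (step 1): p0.
They match, so y = b drives A around a cycle from p0 back to itself; pumping y any number of times keeps A in p0 before reading z, and xyⁱz ∈ L(A) for every i ≥ 0.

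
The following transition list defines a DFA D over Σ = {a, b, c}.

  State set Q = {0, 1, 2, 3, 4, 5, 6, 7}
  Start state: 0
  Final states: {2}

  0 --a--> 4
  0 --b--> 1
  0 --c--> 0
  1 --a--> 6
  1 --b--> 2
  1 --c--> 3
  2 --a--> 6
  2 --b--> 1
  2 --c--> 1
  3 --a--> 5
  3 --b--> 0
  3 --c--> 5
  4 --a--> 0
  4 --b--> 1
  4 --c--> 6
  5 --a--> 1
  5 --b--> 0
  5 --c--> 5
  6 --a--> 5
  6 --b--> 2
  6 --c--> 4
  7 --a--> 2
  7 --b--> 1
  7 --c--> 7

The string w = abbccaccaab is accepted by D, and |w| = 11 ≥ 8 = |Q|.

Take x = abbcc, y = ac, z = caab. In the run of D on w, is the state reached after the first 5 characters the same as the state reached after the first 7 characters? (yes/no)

no

State sequence: 0 -a-> 4 -b-> 1 -b-> 2 -c-> 1 -c-> 3 -a-> 5 -c-> 5

After x (step 5): 3. After xy (step 7): 5.
They differ (3 ≠ 5), so y is not a cycle from the state after x; this split is not the one the pumping-lemma construction produces, and pumping y need not keep the string in L(D).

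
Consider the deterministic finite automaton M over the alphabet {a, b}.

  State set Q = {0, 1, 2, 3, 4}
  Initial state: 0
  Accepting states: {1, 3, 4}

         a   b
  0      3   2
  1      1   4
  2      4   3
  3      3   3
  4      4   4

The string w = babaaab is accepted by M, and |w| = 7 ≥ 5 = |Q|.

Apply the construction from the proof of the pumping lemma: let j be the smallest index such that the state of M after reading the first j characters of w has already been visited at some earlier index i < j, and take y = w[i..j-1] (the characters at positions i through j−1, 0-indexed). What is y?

b

Run of M on w = b a b a a a b:
  step 0: 0  (start)
  step 1: 2  (read b: 0→2)
  step 2: 4  (read a: 2→4)
  step 3: 4  (read b: 4→4)   ← first repeat (4 seen earlier)
  step 4: 4  (read a: 4→4)
  step 5: 4  (read a: 4→4)
  step 6: 4  (read a: 4→4)
  step 7: 4  (read b: 4→4)

So i = 2, j = 3, giving x = w[0:2] = ba, y = w[2:3] = b, z = w[3:7] = aaab.
Check: |xy| = 3 ≤ 5 and |y| = 1 ≥ 1. Reading y takes M from 4 back to 4, so every xyⁱz is accepted.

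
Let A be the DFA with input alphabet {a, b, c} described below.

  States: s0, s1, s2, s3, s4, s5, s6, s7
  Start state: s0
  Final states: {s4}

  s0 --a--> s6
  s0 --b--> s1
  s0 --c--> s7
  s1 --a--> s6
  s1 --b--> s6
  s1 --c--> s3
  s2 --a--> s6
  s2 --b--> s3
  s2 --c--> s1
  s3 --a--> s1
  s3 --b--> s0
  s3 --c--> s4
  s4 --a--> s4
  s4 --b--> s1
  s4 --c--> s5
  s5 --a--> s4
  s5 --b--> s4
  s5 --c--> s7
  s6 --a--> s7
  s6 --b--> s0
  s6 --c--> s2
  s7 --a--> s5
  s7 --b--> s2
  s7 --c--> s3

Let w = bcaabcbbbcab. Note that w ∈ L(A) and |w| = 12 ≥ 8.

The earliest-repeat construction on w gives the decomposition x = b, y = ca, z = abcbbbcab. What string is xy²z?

xy^2z = b·ca·ca·abcbbbcab = bcacaabcbbbcab.
Reading y = ca takes A from s1 back to s1, so after x·y·y the machine is still in s1, and z then leads to the accepting state s4. Hence bcacaabcbbbcab ∈ L(A).

bcacaabcbbbcab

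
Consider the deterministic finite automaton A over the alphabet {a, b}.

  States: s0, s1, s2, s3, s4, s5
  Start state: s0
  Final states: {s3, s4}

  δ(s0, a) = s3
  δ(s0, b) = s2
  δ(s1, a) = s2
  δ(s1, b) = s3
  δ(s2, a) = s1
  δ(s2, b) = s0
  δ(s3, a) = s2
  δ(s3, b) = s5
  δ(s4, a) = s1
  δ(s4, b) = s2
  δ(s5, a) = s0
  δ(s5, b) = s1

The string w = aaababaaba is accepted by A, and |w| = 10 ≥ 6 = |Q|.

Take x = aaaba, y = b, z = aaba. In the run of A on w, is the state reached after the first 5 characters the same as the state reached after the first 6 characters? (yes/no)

Run of A on the first 6 characters of w = a a a b a b:
  step 0: s0  (start)
  step 1: s3  (read a: s0→s3)
  step 2: s2  (read a: s3→s2)
  step 3: s1  (read a: s2→s1)
  step 4: s3  (read b: s1→s3)
  step 5: s2  (read a: s3→s2)
  step 6: s0  (read b: s2→s0)

After x (step 5): s2. After xy (step 6): s0.
They differ (s2 ≠ s0), so y is not a cycle from the state after x; this split is not the one the pumping-lemma construction produces, and pumping y need not keep the string in L(A).

no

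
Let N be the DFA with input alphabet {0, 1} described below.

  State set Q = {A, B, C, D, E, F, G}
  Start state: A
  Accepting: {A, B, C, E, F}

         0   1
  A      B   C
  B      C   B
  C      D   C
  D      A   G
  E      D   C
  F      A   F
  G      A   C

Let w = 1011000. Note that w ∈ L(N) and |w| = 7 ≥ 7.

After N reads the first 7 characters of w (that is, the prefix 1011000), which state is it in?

B

Run of N on the first 7 characters of w = 1 0 1 1 0 0 0:
  step 0: A  (start)
  step 1: C  (read 1: A→C)
  step 2: D  (read 0: C→D)
  step 3: G  (read 1: D→G)
  step 4: C  (read 1: G→C)
  step 5: D  (read 0: C→D)
  step 6: A  (read 0: D→A)
  step 7: B  (read 0: A→B)

After reading 7 characters, N is in state B.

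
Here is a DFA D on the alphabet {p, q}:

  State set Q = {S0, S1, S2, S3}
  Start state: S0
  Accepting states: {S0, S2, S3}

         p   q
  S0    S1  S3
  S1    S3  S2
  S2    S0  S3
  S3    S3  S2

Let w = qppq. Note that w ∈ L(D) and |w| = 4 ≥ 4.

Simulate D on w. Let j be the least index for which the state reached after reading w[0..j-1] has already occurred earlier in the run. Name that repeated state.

S3

Run of D on w = q p p q:
  step 0: S0  (start)
  step 1: S3  (read q: S0→S3)
  step 2: S3  (read p: S3→S3)   ← first repeat (S3 seen earlier)
  step 3: S3  (read p: S3→S3)
  step 4: S2  (read q: S3→S2)

The earliest repeat is at step j = 2: D is in S3, which it already visited at step i = 1.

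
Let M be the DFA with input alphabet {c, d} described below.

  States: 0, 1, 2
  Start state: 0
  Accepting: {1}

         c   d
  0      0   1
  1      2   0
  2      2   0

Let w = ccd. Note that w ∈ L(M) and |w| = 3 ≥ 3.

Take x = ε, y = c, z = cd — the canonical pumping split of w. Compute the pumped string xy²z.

cccd

xy^2z = ε·c·c·cd = cccd.
Reading y = c takes M from 0 back to 0, so after x·y·y the machine is still in 0, and z then leads to the accepting state 1. Hence cccd ∈ L(M).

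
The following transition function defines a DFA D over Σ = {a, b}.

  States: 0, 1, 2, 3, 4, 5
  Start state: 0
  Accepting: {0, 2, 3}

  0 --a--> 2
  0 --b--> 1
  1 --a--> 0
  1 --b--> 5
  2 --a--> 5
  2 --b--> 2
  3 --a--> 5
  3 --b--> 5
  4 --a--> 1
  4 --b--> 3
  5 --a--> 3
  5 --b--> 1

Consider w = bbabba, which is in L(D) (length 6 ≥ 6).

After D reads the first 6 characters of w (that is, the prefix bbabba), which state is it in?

State sequence: 0 -b-> 1 -b-> 5 -a-> 3 -b-> 5 -b-> 1 -a-> 0

After reading 6 characters, D is in state 0.

0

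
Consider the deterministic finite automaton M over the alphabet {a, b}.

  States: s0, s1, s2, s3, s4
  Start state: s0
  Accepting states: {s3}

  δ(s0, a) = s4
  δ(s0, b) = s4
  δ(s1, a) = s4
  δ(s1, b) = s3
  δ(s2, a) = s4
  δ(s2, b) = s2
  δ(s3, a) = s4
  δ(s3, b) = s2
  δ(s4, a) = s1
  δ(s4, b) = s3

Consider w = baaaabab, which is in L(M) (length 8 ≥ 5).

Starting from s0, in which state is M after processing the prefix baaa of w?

s1

State sequence: s0 -b-> s4 -a-> s1 -a-> s4 -a-> s1

After reading 4 characters, M is in state s1.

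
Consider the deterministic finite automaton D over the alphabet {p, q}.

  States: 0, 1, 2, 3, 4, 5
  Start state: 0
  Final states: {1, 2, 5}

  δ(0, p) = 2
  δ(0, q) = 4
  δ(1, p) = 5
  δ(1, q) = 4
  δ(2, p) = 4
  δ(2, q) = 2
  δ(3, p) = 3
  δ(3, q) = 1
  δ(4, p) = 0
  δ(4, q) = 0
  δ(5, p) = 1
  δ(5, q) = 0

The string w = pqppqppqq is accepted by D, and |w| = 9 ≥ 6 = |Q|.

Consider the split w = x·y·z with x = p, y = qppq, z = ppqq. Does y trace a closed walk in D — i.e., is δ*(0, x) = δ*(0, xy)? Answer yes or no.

no

Run of D on the first 5 characters of w = p q p p q:
  step 0: 0  (start)
  step 1: 2  (read p: 0→2)
  step 2: 2  (read q: 2→2)
  step 3: 4  (read p: 2→4)
  step 4: 0  (read p: 4→0)
  step 5: 4  (read q: 0→4)

After x (step 1): 2. After xy (step 5): 4.
They differ (2 ≠ 4), so y is not a cycle from the state after x; this split is not the one the pumping-lemma construction produces, and pumping y need not keep the string in L(D).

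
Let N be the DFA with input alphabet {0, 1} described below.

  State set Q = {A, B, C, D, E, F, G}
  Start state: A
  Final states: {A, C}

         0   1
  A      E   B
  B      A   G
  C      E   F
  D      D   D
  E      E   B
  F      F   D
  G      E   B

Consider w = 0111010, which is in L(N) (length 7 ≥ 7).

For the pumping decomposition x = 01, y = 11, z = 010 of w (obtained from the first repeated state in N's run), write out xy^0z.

xy⁰z = xz = 01·010 = 01010.
Reading y = 11 takes N from B back to B, so after x the machine is still in B, and z then leads to the accepting state A. Hence 01010 ∈ L(N).

01010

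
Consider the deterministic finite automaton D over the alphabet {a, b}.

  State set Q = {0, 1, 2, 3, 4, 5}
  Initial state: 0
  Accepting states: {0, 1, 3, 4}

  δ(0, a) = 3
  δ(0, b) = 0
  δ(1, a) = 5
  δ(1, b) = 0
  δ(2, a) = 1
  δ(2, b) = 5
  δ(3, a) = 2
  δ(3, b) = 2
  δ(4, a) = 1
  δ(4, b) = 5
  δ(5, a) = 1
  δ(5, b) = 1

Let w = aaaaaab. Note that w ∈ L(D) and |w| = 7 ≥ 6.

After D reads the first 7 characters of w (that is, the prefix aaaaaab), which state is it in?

1

State sequence: 0 -a-> 3 -a-> 2 -a-> 1 -a-> 5 -a-> 1 -a-> 5 -b-> 1

After reading 7 characters, D is in state 1.
(This kind of state-tracing is the core of the pumping-lemma construction: with 6 states, pigeonhole forces a repeat within the first 6 steps.)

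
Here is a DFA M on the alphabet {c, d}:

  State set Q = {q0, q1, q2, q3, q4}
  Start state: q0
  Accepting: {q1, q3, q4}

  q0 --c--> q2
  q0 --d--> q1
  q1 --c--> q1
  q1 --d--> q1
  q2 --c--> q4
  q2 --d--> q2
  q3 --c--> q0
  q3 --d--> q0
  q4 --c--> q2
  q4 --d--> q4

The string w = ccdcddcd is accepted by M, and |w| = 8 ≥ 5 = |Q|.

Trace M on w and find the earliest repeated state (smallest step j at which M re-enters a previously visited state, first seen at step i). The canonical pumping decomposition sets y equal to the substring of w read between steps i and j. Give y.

Run of M on w = c c d c d d c d:
  step 0: q0  (start)
  step 1: q2  (read c: q0→q2)
  step 2: q4  (read c: q2→q4)
  step 3: q4  (read d: q4→q4)   ← first repeat (q4 seen earlier)
  step 4: q2  (read c: q4→q2)
  step 5: q2  (read d: q2→q2)
  step 6: q2  (read d: q2→q2)
  step 7: q4  (read c: q2→q4)
  step 8: q4  (read d: q4→q4)

So i = 2, j = 3, giving x = w[0:2] = cc, y = w[2:3] = d, z = w[3:8] = cddcd.
Check: |xy| = 3 ≤ 5 and |y| = 1 ≥ 1. Reading y takes M from q4 back to q4, so every xyⁱz is accepted.

d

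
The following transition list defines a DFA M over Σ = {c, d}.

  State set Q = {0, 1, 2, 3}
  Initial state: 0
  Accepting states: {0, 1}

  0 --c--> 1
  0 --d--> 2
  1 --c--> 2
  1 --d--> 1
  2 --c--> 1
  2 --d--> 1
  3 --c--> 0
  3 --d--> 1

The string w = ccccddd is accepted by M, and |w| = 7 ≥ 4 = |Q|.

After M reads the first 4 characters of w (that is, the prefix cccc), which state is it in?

2

Run of M on the first 4 characters of w = c c c c:
  step 0: 0  (start)
  step 1: 1  (read c: 0→1)
  step 2: 2  (read c: 1→2)
  step 3: 1  (read c: 2→1)
  step 4: 2  (read c: 1→2)

After reading 4 characters, M is in state 2.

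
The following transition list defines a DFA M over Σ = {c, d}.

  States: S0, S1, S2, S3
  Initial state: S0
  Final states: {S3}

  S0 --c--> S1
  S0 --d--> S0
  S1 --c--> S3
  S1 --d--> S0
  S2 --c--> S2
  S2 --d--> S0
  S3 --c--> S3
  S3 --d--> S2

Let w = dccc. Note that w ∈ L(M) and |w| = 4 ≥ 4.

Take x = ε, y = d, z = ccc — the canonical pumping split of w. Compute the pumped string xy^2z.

ddccc

xy^2z = ε·d·d·ccc = ddccc.
Reading y = d takes M from S0 back to S0, so after x·y·y the machine is still in S0, and z then leads to the accepting state S3. Hence ddccc ∈ L(M).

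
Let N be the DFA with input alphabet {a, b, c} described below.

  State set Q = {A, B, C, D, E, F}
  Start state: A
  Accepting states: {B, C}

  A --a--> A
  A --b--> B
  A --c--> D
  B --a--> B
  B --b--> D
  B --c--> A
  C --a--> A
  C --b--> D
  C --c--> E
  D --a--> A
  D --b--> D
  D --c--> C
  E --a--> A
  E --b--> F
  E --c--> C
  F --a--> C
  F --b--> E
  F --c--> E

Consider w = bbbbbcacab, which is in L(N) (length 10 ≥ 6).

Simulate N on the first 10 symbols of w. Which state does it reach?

B

State sequence: A -b-> B -b-> D -b-> D -b-> D -b-> D -c-> C -a-> A -c-> D -a-> A -b-> B

After reading 10 characters, N is in state B.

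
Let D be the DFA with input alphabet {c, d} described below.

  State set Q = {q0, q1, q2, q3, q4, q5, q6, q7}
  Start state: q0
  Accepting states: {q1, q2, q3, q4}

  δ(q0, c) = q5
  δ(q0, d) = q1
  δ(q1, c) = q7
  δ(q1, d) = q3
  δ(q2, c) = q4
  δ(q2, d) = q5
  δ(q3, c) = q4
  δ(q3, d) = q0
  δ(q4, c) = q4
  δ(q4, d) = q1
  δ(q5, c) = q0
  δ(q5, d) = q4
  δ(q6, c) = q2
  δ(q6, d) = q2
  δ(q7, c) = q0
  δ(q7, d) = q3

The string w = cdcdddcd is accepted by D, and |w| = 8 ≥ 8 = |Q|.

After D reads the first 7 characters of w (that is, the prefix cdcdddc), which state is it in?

q5

State sequence: q0 -c-> q5 -d-> q4 -c-> q4 -d-> q1 -d-> q3 -d-> q0 -c-> q5

After reading 7 characters, D is in state q5.
(This kind of state-tracing is the core of the pumping-lemma construction: with 8 states, pigeonhole forces a repeat within the first 8 steps.)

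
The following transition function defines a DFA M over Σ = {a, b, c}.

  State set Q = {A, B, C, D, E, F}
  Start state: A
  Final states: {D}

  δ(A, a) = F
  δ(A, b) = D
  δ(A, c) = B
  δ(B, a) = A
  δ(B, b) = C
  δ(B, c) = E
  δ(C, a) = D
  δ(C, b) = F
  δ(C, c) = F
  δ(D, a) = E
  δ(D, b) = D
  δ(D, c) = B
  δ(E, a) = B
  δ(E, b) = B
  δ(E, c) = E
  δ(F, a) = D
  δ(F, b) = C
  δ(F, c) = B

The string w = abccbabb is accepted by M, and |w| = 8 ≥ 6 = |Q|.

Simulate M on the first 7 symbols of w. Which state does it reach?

State sequence: A -a-> F -b-> C -c-> F -c-> B -b-> C -a-> D -b-> D

After reading 7 characters, M is in state D.
(This kind of state-tracing is the core of the pumping-lemma construction: with 6 states, pigeonhole forces a repeat within the first 6 steps.)

D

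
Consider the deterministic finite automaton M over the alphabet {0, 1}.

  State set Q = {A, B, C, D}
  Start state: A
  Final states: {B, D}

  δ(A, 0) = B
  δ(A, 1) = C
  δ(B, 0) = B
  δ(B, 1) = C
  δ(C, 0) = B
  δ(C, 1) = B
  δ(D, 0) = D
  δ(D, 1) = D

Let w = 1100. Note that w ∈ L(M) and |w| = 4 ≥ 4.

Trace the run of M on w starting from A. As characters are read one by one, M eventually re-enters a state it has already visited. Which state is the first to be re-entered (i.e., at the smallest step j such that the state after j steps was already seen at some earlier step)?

Run of M on w = 1 1 0 0:
  step 0: A  (start)
  step 1: C  (read 1: A→C)
  step 2: B  (read 1: C→B)
  step 3: B  (read 0: B→B)   ← first repeat (B seen earlier)
  step 4: B  (read 0: B→B)

The earliest repeat is at step j = 3: M is in B, which it already visited at step i = 2.

B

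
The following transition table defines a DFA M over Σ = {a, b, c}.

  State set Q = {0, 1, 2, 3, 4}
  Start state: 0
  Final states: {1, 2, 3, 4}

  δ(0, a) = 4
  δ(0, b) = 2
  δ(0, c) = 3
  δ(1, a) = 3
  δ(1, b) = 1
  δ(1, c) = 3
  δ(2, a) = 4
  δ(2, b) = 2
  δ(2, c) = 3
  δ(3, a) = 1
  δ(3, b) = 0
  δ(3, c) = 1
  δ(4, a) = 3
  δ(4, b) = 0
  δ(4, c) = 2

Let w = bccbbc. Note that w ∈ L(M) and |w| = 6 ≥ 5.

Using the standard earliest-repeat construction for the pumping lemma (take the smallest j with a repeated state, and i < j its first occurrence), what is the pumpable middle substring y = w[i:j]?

Run of M on w = b c c b b c:
  step 0: 0  (start)
  step 1: 2  (read b: 0→2)
  step 2: 3  (read c: 2→3)
  step 3: 1  (read c: 3→1)
  step 4: 1  (read b: 1→1)   ← first repeat (1 seen earlier)
  step 5: 1  (read b: 1→1)
  step 6: 3  (read c: 1→3)

So i = 3, j = 4, giving x = w[0:3] = bcc, y = w[3:4] = b, z = w[4:6] = bc.
Check: |xy| = 4 ≤ 5 and |y| = 1 ≥ 1. Reading y takes M from 1 back to 1, so every xyⁱz is accepted.

b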